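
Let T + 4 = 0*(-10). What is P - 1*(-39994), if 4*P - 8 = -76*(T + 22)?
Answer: 39654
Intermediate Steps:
T = -4 (T = -4 + 0*(-10) = -4 + 0 = -4)
P = -340 (P = 2 + (-76*(-4 + 22))/4 = 2 + (-76*18)/4 = 2 + (¼)*(-1368) = 2 - 342 = -340)
P - 1*(-39994) = -340 - 1*(-39994) = -340 + 39994 = 39654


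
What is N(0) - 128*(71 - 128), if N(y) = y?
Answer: 7296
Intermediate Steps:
N(0) - 128*(71 - 128) = 0 - 128*(71 - 128) = 0 - 128*(-57) = 0 + 7296 = 7296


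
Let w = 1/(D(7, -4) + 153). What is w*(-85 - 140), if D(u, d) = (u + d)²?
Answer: -25/18 ≈ -1.3889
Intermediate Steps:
D(u, d) = (d + u)²
w = 1/162 (w = 1/((-4 + 7)² + 153) = 1/(3² + 153) = 1/(9 + 153) = 1/162 ≈ 0.0061728)
w*(-85 - 140) = (-85 - 140)/162 = (1/162)*(-225) = -25/18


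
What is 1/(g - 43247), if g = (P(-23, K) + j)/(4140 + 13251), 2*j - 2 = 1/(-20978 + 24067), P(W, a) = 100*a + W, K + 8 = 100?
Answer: -107441598/4646470087021 ≈ -2.3123e-5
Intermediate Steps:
K = 92 (K = -8 + 100 = 92)
P(W, a) = W + 100*a
j = 6179/6178 (j = 1 + 1/(2*(-20978 + 24067)) = 1 + (½)/3089 = 1 + (½)*(1/3089) = 1 + 1/6178 = 6179/6178 ≈ 1.0002)
g = 56701685/107441598 (g = ((-23 + 100*92) + 6179/6178)/(4140 + 13251) = ((-23 + 9200) + 6179/6178)/17391 = (9177 + 6179/6178)*(1/17391) = (56701685/6178)*(1/17391) = 56701685/107441598 ≈ 0.52774)
1/(g - 43247) = 1/(56701685/107441598 - 43247) = 1/(-4646470087021/107441598) = -107441598/4646470087021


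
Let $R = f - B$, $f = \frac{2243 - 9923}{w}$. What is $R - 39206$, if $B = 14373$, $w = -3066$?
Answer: $- \frac{27377589}{511} \approx -53577.0$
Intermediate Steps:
$f = \frac{1280}{511}$ ($f = \frac{2243 - 9923}{-3066} = \left(2243 - 9923\right) \left(- \frac{1}{3066}\right) = \left(-7680\right) \left(- \frac{1}{3066}\right) = \frac{1280}{511} \approx 2.5049$)
$R = - \frac{7343323}{511}$ ($R = \frac{1280}{511} - 14373 = - \frac{7343323}{511} \approx -14371.0$)
$R - 39206 = - \frac{7343323}{511} - 39206 = - \frac{27377589}{511}$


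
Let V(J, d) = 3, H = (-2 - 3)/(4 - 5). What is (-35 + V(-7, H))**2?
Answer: 1024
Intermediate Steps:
H = 5 (H = -5/(-1) = -5*(-1) = 5)
(-35 + V(-7, H))**2 = (-35 + 3)**2 = (-32)**2 = 1024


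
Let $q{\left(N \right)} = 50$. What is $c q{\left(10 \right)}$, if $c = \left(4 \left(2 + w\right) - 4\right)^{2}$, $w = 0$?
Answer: $800$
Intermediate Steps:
$c = 16$ ($c = \left(4 \left(2 + 0\right) - 4\right)^{2} = \left(4 \cdot 2 - 4\right)^{2} = \left(8 - 4\right)^{2} = 4^{2} = 16$)
$c q{\left(10 \right)} = 16 \cdot 50 = 800$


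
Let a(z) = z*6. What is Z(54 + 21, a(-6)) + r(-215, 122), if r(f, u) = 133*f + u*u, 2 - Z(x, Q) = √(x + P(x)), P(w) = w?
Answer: -13709 - 5*√6 ≈ -13721.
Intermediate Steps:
a(z) = 6*z
Z(x, Q) = 2 - √2*√x (Z(x, Q) = 2 - √(x + x) = 2 - √(2*x) = 2 - √2*√x)
r(f, u) = u² + 133*f (r(f, u) = 133*f + u² = u² + 133*f)
Z(54 + 21, a(-6)) + r(-215, 122) = (2 - √2*√(54 + 21)) + (122² + 133*(-215)) = (2 - √2*√75) + (14884 - 28595) = (2 - √2*5*√3) - 13711 = (2 - 5*√6) - 13711 = -13709 - 5*√6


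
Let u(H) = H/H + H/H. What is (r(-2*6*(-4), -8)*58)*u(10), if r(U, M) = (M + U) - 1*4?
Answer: 4176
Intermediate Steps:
r(U, M) = -4 + M + U (r(U, M) = (M + U) - 4 = -4 + M + U)
u(H) = 2 (u(H) = 1 + 1 = 2)
(r(-2*6*(-4), -8)*58)*u(10) = ((-4 - 8 - 2*6*(-4))*58)*2 = ((-4 - 8 - 12*(-4))*58)*2 = ((-4 - 8 + 48)*58)*2 = (36*58)*2 = 2088*2 = 4176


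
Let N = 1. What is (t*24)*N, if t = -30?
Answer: -720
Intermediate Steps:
(t*24)*N = -30*24*1 = -720*1 = -720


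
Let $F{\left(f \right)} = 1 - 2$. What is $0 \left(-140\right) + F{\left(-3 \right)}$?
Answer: $-1$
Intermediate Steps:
$F{\left(f \right)} = -1$
$0 \left(-140\right) + F{\left(-3 \right)} = 0 \left(-140\right) - 1 = 0 - 1 = -1$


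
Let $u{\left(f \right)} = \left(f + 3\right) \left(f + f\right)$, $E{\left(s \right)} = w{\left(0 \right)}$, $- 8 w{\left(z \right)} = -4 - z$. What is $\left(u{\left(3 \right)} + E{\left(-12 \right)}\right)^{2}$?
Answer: $\frac{5329}{4} \approx 1332.3$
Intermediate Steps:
$w{\left(z \right)} = \frac{1}{2} + \frac{z}{8}$ ($w{\left(z \right)} = - \frac{-4 - z}{8} = \frac{1}{2} + \frac{z}{8}$)
$E{\left(s \right)} = \frac{1}{2}$ ($E{\left(s \right)} = \frac{1}{2} + \frac{1}{8} \cdot 0 = \frac{1}{2} + 0 = \frac{1}{2}$)
$u{\left(f \right)} = 2 f \left(3 + f\right)$ ($u{\left(f \right)} = \left(3 + f\right) 2 f = 2 f \left(3 + f\right)$)
$\left(u{\left(3 \right)} + E{\left(-12 \right)}\right)^{2} = \left(2 \cdot 3 \left(3 + 3\right) + \frac{1}{2}\right)^{2} = \left(2 \cdot 3 \cdot 6 + \frac{1}{2}\right)^{2} = \left(36 + \frac{1}{2}\right)^{2} = \left(\frac{73}{2}\right)^{2} = \frac{5329}{4}$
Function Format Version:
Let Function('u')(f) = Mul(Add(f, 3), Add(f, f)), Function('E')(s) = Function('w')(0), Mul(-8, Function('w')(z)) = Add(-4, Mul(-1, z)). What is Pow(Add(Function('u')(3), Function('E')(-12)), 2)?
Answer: Rational(5329, 4) ≈ 1332.3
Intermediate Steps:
Function('w')(z) = Add(Rational(1, 2), Mul(Rational(1, 8), z)) (Function('w')(z) = Mul(Rational(-1, 8), Add(-4, Mul(-1, z))) = Add(Rational(1, 2), Mul(Rational(1, 8), z)))
Function('E')(s) = Rational(1, 2) (Function('E')(s) = Add(Rational(1, 2), Mul(Rational(1, 8), 0)) = Add(Rational(1, 2), 0) = Rational(1, 2))
Function('u')(f) = Mul(2, f, Add(3, f)) (Function('u')(f) = Mul(Add(3, f), Mul(2, f)) = Mul(2, f, Add(3, f)))
Pow(Add(Function('u')(3), Function('E')(-12)), 2) = Pow(Add(Mul(2, 3, Add(3, 3)), Rational(1, 2)), 2) = Pow(Add(Mul(2, 3, 6), Rational(1, 2)), 2) = Pow(Add(36, Rational(1, 2)), 2) = Pow(Rational(73, 2), 2) = Rational(5329, 4)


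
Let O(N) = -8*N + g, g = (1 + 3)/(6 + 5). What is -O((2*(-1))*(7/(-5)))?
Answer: 1212/55 ≈ 22.036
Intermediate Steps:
g = 4/11 ≈ 0.36364
O(N) = 4/11 - 8*N (O(N) = -8*N + 4/11 = 4/11 - 8*N)
-O((2*(-1))*(7/(-5))) = -(4/11 - 8*2*(-1)*7/(-5)) = -(4/11 - (-16)*7*(-1/5)) = -(4/11 - (-16)*(-7)/5) = -(4/11 - 8*14/5) = -(4/11 - 112/5) = -1*(-1212/55) = 1212/55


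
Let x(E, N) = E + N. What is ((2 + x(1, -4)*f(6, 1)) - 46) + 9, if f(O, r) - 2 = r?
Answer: -44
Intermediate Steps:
f(O, r) = 2 + r
((2 + x(1, -4)*f(6, 1)) - 46) + 9 = ((2 + (1 - 4)*(2 + 1)) - 46) + 9 = ((2 - 3*3) - 46) + 9 = ((2 - 9) - 46) + 9 = (-7 - 46) + 9 = -53 + 9 = -44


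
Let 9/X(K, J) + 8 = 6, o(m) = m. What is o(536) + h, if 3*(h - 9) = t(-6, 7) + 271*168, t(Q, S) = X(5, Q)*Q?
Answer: 15730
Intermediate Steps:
X(K, J) = -9/2 (X(K, J) = 9/(-8 + 6) = 9/(-2) = 9*(-½) = -9/2)
t(Q, S) = -9*Q/2
h = 15194 (h = 9 + (-9/2*(-6) + 271*168)/3 = 9 + (27 + 45528)/3 = 9 + (⅓)*45555 = 9 + 15185 = 15194)
o(536) + h = 536 + 15194 = 15730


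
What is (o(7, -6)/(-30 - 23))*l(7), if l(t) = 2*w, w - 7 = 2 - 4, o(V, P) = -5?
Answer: 50/53 ≈ 0.94340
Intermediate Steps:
w = 5 (w = 7 + (2 - 4) = 7 - 2 = 5)
l(t) = 10 (l(t) = 2*5 = 10)
(o(7, -6)/(-30 - 23))*l(7) = (-5/(-30 - 23))*10 = (-5/(-53))*10 = -1/53*(-5)*10 = (5/53)*10 = 50/53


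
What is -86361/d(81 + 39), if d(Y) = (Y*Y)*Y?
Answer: -28787/576000 ≈ -0.049977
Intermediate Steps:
d(Y) = Y**3 (d(Y) = Y**2*Y = Y**3)
-86361/d(81 + 39) = -86361/(81 + 39)**3 = -86361/(120**3) = -86361/1728000 = -86361*1/1728000 = -28787/576000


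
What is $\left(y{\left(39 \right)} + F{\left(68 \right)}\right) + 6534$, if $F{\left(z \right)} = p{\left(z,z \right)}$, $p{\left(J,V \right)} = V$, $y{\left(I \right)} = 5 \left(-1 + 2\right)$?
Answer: $6607$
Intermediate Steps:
$y{\left(I \right)} = 5$ ($y{\left(I \right)} = 5 \cdot 1 = 5$)
$F{\left(z \right)} = z$
$\left(y{\left(39 \right)} + F{\left(68 \right)}\right) + 6534 = \left(5 + 68\right) + 6534 = 73 + 6534 = 6607$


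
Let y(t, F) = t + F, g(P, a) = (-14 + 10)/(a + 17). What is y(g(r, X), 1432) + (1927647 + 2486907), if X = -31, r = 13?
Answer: 30911904/7 ≈ 4.4160e+6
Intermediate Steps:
g(P, a) = -4/(17 + a)
y(t, F) = F + t
y(g(r, X), 1432) + (1927647 + 2486907) = (1432 - 4/(17 - 31)) + (1927647 + 2486907) = (1432 - 4/(-14)) + 4414554 = (1432 - 4*(-1/14)) + 4414554 = (1432 + 2/7) + 4414554 = 10026/7 + 4414554 = 30911904/7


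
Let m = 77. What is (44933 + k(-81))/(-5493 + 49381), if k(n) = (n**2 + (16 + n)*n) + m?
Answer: 1093/844 ≈ 1.2950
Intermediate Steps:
k(n) = 77 + n**2 + n*(16 + n) (k(n) = (n**2 + (16 + n)*n) + 77 = (n**2 + n*(16 + n)) + 77 = 77 + n**2 + n*(16 + n))
(44933 + k(-81))/(-5493 + 49381) = (44933 + (77 + 2*(-81)**2 + 16*(-81)))/(-5493 + 49381) = (44933 + (77 + 2*6561 - 1296))/43888 = (44933 + (77 + 13122 - 1296))*(1/43888) = (44933 + 11903)*(1/43888) = 56836*(1/43888) = 1093/844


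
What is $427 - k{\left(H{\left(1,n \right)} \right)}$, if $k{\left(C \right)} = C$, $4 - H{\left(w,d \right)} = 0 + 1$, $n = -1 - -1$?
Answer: $424$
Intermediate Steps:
$n = 0$ ($n = -1 + 1 = 0$)
$H{\left(w,d \right)} = 3$ ($H{\left(w,d \right)} = 4 - \left(0 + 1\right) = 4 - 1 = 3$)
$427 - k{\left(H{\left(1,n \right)} \right)} = 427 - 3 = 424$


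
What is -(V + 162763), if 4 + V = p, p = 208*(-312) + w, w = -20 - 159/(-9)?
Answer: -293582/3 ≈ -97861.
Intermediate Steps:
w = -7/3 (w = -20 - 159*(-1/9) = -20 + 53/3 = -7/3 ≈ -2.3333)
p = -194695/3 (p = 208*(-312) - 7/3 = -64896 - 7/3 = -194695/3 ≈ -64898.)
V = -194707/3 (V = -4 - 194695/3 = -194707/3 ≈ -64902.)
-(V + 162763) = -(-194707/3 + 162763) = -1*293582/3 = -293582/3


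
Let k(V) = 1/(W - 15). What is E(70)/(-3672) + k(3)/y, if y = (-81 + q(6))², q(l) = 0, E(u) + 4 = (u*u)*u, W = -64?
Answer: -1646123587/17622846 ≈ -93.408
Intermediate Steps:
E(u) = -4 + u³ (E(u) = -4 + (u*u)*u = -4 + u²*u = -4 + u³)
k(V) = -1/79 (k(V) = 1/(-64 - 15) = 1/(-79) = -1/79)
y = 6561 (y = (-81 + 0)² = (-81)² = 6561)
E(70)/(-3672) + k(3)/y = (-4 + 70³)/(-3672) - 1/79/6561 = (-4 + 343000)*(-1/3672) - 1/79*1/6561 = 342996*(-1/3672) - 1/518319 = -28583/306 - 1/518319 = -1646123587/17622846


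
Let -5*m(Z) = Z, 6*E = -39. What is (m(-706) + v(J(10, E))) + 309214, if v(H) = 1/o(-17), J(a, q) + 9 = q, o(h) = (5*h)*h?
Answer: 89403653/289 ≈ 3.0936e+5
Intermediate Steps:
E = -13/2 (E = (⅙)*(-39) = -13/2 ≈ -6.5000)
m(Z) = -Z/5
o(h) = 5*h²
J(a, q) = -9 + q
v(H) = 1/1445 (v(H) = 1/(5*(-17)²) = 1/(5*289) = 1/1445)
(m(-706) + v(J(10, E))) + 309214 = (-⅕*(-706) + 1/1445) + 309214 = (706/5 + 1/1445) + 309214 = 40807/289 + 309214 = 89403653/289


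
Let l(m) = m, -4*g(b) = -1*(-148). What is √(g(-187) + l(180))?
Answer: √143 ≈ 11.958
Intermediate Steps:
g(b) = -37 (g(b) = -(-1)*(-148)/4 = -¼*148 = -37)
√(g(-187) + l(180)) = √(-37 + 180) = √143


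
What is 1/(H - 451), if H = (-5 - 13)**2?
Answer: -1/127 ≈ -0.0078740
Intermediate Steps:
H = 324 (H = (-18)**2 = 324)
1/(H - 451) = 1/(324 - 451) = 1/(-127) = -1/127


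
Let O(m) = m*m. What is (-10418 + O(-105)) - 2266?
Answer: -1659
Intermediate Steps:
O(m) = m²
(-10418 + O(-105)) - 2266 = (-10418 + (-105)²) - 2266 = (-10418 + 11025) - 2266 = 607 - 2266 = -1659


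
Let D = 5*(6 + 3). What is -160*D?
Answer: -7200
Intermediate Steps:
D = 45 (D = 5*9 = 45)
-160*D = -160*45 = -7200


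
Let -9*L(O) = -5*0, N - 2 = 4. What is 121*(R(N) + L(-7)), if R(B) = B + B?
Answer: 1452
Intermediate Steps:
N = 6 (N = 2 + 4 = 6)
R(B) = 2*B
L(O) = 0 (L(O) = -(-5)*0/9 = -⅑*0 = 0)
121*(R(N) + L(-7)) = 121*(2*6 + 0) = 121*(12 + 0) = 121*12 = 1452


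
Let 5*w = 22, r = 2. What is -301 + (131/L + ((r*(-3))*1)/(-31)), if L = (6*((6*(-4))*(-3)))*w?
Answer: -88604495/294624 ≈ -300.74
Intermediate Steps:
w = 22/5 (w = (⅕)*22 = 22/5 ≈ 4.4000)
L = 9504/5 (L = (6*((6*(-4))*(-3)))*(22/5) = (6*(-24*(-3)))*(22/5) = (6*72)*(22/5) = 432*(22/5) = 9504/5 ≈ 1900.8)
-301 + (131/L + ((r*(-3))*1)/(-31)) = -301 + (131/(9504/5) + ((2*(-3))*1)/(-31)) = -301 + (131*(5/9504) - 6*1*(-1/31)) = -301 + (655/9504 - 6*(-1/31)) = -301 + (655/9504 + 6/31) = -301 + 77329/294624 = -88604495/294624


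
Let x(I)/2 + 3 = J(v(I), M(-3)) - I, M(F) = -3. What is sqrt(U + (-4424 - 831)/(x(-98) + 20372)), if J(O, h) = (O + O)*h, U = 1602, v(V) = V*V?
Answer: sqrt(14363130205722)/94686 ≈ 40.026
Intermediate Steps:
v(V) = V**2
J(O, h) = 2*O*h (J(O, h) = (2*O)*h = 2*O*h)
x(I) = -6 - 12*I**2 - 2*I (x(I) = -6 + 2*(2*I**2*(-3) - I) = -6 + 2*(-6*I**2 - I) = -6 + 2*(-I - 6*I**2) = -6 + (-12*I**2 - 2*I) = -6 - 12*I**2 - 2*I)
sqrt(U + (-4424 - 831)/(x(-98) + 20372)) = sqrt(1602 + (-4424 - 831)/((-6 - 12*(-98)**2 - 2*(-98)) + 20372)) = sqrt(1602 - 5255/((-6 - 12*9604 + 196) + 20372)) = sqrt(1602 - 5255/((-6 - 115248 + 196) + 20372)) = sqrt(1602 - 5255/(-115058 + 20372)) = sqrt(1602 - 5255/(-94686)) = sqrt(1602 - 5255*(-1/94686)) = sqrt(1602 + 5255/94686) = sqrt(151692227/94686) = sqrt(14363130205722)/94686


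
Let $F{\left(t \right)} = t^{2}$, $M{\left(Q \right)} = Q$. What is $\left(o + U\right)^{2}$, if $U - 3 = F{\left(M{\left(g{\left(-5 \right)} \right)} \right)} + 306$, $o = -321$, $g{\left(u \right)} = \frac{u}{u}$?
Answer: $121$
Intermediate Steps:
$g{\left(u \right)} = 1$
$U = 310$ ($U = 3 + \left(1^{2} + 306\right) = 3 + \left(1 + 306\right) = 3 + 307 = 310$)
$\left(o + U\right)^{2} = \left(-321 + 310\right)^{2} = \left(-11\right)^{2} = 121$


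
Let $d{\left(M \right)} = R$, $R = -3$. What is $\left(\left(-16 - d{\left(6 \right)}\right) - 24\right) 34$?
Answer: $-1258$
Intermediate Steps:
$d{\left(M \right)} = -3$
$\left(\left(-16 - d{\left(6 \right)}\right) - 24\right) 34 = \left(\left(-16 - -3\right) - 24\right) 34 = \left(\left(-16 + 3\right) - 24\right) 34 = \left(-13 - 24\right) 34 = \left(-37\right) 34 = -1258$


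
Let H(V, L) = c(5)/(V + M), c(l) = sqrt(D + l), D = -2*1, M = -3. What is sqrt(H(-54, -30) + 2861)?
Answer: sqrt(9295389 - 57*sqrt(3))/57 ≈ 53.488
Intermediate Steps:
D = -2
c(l) = sqrt(-2 + l)
H(V, L) = sqrt(3)/(-3 + V) (H(V, L) = sqrt(-2 + 5)/(V - 3) = sqrt(3)/(-3 + V))
sqrt(H(-54, -30) + 2861) = sqrt(sqrt(3)/(-3 - 54) + 2861) = sqrt(sqrt(3)/(-57) + 2861) = sqrt(sqrt(3)*(-1/57) + 2861) = sqrt(-sqrt(3)/57 + 2861) = sqrt(2861 - sqrt(3)/57)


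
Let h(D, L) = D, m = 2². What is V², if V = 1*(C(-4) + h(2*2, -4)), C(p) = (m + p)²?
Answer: 16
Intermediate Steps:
m = 4
C(p) = (4 + p)²
V = 4 (V = 1*((4 - 4)² + 2*2) = 1*(0² + 4) = 1*(0 + 4) = 1*4 = 4)
V² = 4² = 16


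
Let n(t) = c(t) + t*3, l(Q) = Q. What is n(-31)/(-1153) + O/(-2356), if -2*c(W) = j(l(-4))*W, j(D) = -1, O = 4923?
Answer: -5420593/2716468 ≈ -1.9955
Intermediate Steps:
c(W) = W/2 (c(W) = -(-1)*W/2 = W/2)
n(t) = 7*t/2 (n(t) = t/2 + t*3 = t/2 + 3*t = 7*t/2)
n(-31)/(-1153) + O/(-2356) = ((7/2)*(-31))/(-1153) + 4923/(-2356) = -217/2*(-1/1153) + 4923*(-1/2356) = 217/2306 - 4923/2356 = -5420593/2716468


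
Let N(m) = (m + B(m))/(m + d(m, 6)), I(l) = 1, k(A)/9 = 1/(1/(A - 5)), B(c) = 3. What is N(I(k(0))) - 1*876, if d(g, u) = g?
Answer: -874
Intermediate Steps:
k(A) = -45 + 9*A (k(A) = 9/(1/(A - 5)) = 9/(1/(-5 + A)) = 9*(-5 + A) = -45 + 9*A)
N(m) = (3 + m)/(2*m) (N(m) = (m + 3)/(m + m) = (3 + m)/((2*m)) = (3 + m)*(1/(2*m)) = (3 + m)/(2*m))
N(I(k(0))) - 1*876 = (½)*(3 + 1)/1 - 1*876 = (½)*1*4 - 876 = 2 - 876 = -874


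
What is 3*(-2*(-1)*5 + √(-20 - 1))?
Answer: 30 + 3*I*√21 ≈ 30.0 + 13.748*I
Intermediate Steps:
3*(-2*(-1)*5 + √(-20 - 1)) = 3*(2*5 + √(-21)) = 3*(10 + I*√21) = 30 + 3*I*√21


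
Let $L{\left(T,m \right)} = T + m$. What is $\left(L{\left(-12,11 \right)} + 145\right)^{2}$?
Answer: $20736$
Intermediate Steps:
$\left(L{\left(-12,11 \right)} + 145\right)^{2} = \left(\left(-12 + 11\right) + 145\right)^{2} = \left(-1 + 145\right)^{2} = 144^{2} = 20736$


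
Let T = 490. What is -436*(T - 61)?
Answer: -187044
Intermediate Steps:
-436*(T - 61) = -436*(490 - 61) = -436*429 = -187044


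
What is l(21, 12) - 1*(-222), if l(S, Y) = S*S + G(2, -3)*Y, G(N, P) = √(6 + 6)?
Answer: 663 + 24*√3 ≈ 704.57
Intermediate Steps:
G(N, P) = 2*√3 (G(N, P) = √12 = 2*√3)
l(S, Y) = S² + 2*Y*√3 (l(S, Y) = S*S + (2*√3)*Y = S² + 2*Y*√3)
l(21, 12) - 1*(-222) = (21² + 2*12*√3) - 1*(-222) = (441 + 24*√3) + 222 = 663 + 24*√3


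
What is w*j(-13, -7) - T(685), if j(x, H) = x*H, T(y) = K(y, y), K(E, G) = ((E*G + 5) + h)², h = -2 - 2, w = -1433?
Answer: -220173169479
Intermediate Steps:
h = -4
K(E, G) = (1 + E*G)² (K(E, G) = ((E*G + 5) - 4)² = ((5 + E*G) - 4)² = (1 + E*G)²)
T(y) = (1 + y²)² (T(y) = (1 + y*y)² = (1 + y²)²)
j(x, H) = H*x
w*j(-13, -7) - T(685) = -(-10031)*(-13) - (1 + 685²)² = -1433*91 - (1 + 469225)² = -130403 - 1*469226² = -130403 - 1*220173039076 = -130403 - 220173039076 = -220173169479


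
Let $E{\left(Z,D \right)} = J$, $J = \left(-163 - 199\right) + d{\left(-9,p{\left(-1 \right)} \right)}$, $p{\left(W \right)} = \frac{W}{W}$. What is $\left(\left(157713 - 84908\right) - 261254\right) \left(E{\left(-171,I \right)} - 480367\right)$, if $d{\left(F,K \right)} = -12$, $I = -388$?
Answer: $90595160709$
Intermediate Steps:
$p{\left(W \right)} = 1$
$J = -374$ ($J = \left(-163 - 199\right) - 12 = -362 - 12 = -374$)
$E{\left(Z,D \right)} = -374$
$\left(\left(157713 - 84908\right) - 261254\right) \left(E{\left(-171,I \right)} - 480367\right) = \left(\left(157713 - 84908\right) - 261254\right) \left(-374 - 480367\right) = \left(\left(157713 - 84908\right) - 261254\right) \left(-480741\right) = \left(72805 - 261254\right) \left(-480741\right) = \left(-188449\right) \left(-480741\right) = 90595160709$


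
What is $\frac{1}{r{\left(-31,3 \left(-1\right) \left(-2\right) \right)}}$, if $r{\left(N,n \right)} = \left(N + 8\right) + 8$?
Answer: $- \frac{1}{15} \approx -0.066667$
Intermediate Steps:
$r{\left(N,n \right)} = 16 + N$ ($r{\left(N,n \right)} = \left(8 + N\right) + 8 = 16 + N$)
$\frac{1}{r{\left(-31,3 \left(-1\right) \left(-2\right) \right)}} = \frac{1}{16 - 31} = \frac{1}{-15} = - \frac{1}{15}$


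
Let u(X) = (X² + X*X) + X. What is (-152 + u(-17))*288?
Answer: 117792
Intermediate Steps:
u(X) = X + 2*X² (u(X) = (X² + X²) + X = 2*X² + X = X + 2*X²)
(-152 + u(-17))*288 = (-152 - 17*(1 + 2*(-17)))*288 = (-152 - 17*(1 - 34))*288 = (-152 - 17*(-33))*288 = (-152 + 561)*288 = 409*288 = 117792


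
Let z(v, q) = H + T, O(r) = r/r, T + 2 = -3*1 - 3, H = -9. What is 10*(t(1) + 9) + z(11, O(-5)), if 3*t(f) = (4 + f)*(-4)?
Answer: 19/3 ≈ 6.3333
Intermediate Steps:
T = -8 (T = -2 + (-3*1 - 3) = -2 + (-3 - 3) = -2 - 6 = -8)
t(f) = -16/3 - 4*f/3 (t(f) = ((4 + f)*(-4))/3 = (-16 - 4*f)/3 = -16/3 - 4*f/3)
O(r) = 1
z(v, q) = -17 (z(v, q) = -9 - 8 = -17)
10*(t(1) + 9) + z(11, O(-5)) = 10*((-16/3 - 4/3*1) + 9) - 17 = 10*((-16/3 - 4/3) + 9) - 17 = 10*(-20/3 + 9) - 17 = 10*(7/3) - 17 = 70/3 - 17 = 19/3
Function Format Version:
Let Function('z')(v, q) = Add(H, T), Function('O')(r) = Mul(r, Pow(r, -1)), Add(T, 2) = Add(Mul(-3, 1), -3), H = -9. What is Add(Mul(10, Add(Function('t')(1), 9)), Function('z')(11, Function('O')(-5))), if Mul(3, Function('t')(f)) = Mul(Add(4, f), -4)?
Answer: Rational(19, 3) ≈ 6.3333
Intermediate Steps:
T = -8 (T = Add(-2, Add(Mul(-3, 1), -3)) = Add(-2, Add(-3, -3)) = Add(-2, -6) = -8)
Function('t')(f) = Add(Rational(-16, 3), Mul(Rational(-4, 3), f)) (Function('t')(f) = Mul(Rational(1, 3), Mul(Add(4, f), -4)) = Mul(Rational(1, 3), Add(-16, Mul(-4, f))) = Add(Rational(-16, 3), Mul(Rational(-4, 3), f)))
Function('O')(r) = 1
Function('z')(v, q) = -17 (Function('z')(v, q) = Add(-9, -8) = -17)
Add(Mul(10, Add(Function('t')(1), 9)), Function('z')(11, Function('O')(-5))) = Add(Mul(10, Add(Add(Rational(-16, 3), Mul(Rational(-4, 3), 1)), 9)), -17) = Add(Mul(10, Add(Add(Rational(-16, 3), Rational(-4, 3)), 9)), -17) = Add(Mul(10, Add(Rational(-20, 3), 9)), -17) = Add(Mul(10, Rational(7, 3)), -17) = Add(Rational(70, 3), -17) = Rational(19, 3)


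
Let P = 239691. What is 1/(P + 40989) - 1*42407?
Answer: -11902796759/280680 ≈ -42407.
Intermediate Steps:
1/(P + 40989) - 1*42407 = 1/(239691 + 40989) - 1*42407 = 1/280680 - 42407 = -11902796759/280680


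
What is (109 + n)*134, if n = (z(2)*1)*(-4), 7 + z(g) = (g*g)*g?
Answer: 14070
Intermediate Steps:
z(g) = -7 + g³ (z(g) = -7 + (g*g)*g = -7 + g²*g = -7 + g³)
n = -4 (n = ((-7 + 2³)*1)*(-4) = ((-7 + 8)*1)*(-4) = (1*1)*(-4) = 1*(-4) = -4)
(109 + n)*134 = (109 - 4)*134 = 105*134 = 14070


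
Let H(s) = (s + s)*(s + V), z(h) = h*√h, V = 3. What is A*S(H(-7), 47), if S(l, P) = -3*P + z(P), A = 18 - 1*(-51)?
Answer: -9729 + 3243*√47 ≈ 12504.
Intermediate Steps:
z(h) = h^(3/2)
H(s) = 2*s*(3 + s) (H(s) = (s + s)*(s + 3) = (2*s)*(3 + s) = 2*s*(3 + s))
A = 69 (A = 18 + 51 = 69)
S(l, P) = P^(3/2) - 3*P (S(l, P) = -3*P + P^(3/2) = P^(3/2) - 3*P)
A*S(H(-7), 47) = 69*(47^(3/2) - 3*47) = 69*(47*√47 - 141) = 69*(-141 + 47*√47) = -9729 + 3243*√47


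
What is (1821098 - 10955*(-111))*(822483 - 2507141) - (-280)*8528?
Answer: -5116477477934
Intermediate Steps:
(1821098 - 10955*(-111))*(822483 - 2507141) - (-280)*8528 = (1821098 + 1216005)*(-1684658) - 1*(-2387840) = 3037103*(-1684658) + 2387840 = -5116479865774 + 2387840 = -5116477477934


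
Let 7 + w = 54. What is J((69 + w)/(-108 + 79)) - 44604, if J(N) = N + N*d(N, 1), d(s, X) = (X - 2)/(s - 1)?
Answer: -223044/5 ≈ -44609.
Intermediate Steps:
w = 47 (w = -7 + 54 = 47)
d(s, X) = (-2 + X)/(-1 + s)
J(N) = N - N/(-1 + N) (J(N) = N + N*((-2 + 1)/(-1 + N)) = N + N*(-1/(-1 + N)) = N - N/(-1 + N))
J((69 + w)/(-108 + 79)) - 44604 = ((69 + 47)/(-108 + 79))*(-2 + (69 + 47)/(-108 + 79))/(-1 + (69 + 47)/(-108 + 79)) - 44604 = (116/(-29))*(-2 + 116/(-29))/(-1 + 116/(-29)) - 44604 = (116*(-1/29))*(-2 + 116*(-1/29))/(-1 + 116*(-1/29)) - 44604 = -4*(-2 - 4)/(-1 - 4) - 44604 = -4*(-6)/(-5) - 44604 = -4*(-⅕)*(-6) - 44604 = -24/5 - 44604 = -223044/5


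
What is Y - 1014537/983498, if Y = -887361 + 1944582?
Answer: 1039773724521/983498 ≈ 1.0572e+6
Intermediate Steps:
Y = 1057221
Y - 1014537/983498 = 1057221 - 1014537/983498 = 1039773724521/983498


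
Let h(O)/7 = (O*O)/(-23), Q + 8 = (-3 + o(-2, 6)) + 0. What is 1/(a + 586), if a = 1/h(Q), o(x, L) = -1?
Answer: 1008/590665 ≈ 0.0017066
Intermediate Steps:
Q = -12 (Q = -8 + ((-3 - 1) + 0) = -8 + (-4 + 0) = -8 - 4 = -12)
h(O) = -7*O²/23 (h(O) = 7*((O*O)/(-23)) = 7*(O²*(-1/23)) = 7*(-O²/23) = -7*O²/23)
a = -23/1008 (a = 1/(-7/23*(-12)²) = 1/(-7/23*144) = 1/(-1008/23) = -23/1008 ≈ -0.022817)
1/(a + 586) = 1/(-23/1008 + 586) = 1/(590665/1008) = 1008/590665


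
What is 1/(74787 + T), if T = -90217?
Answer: -1/15430 ≈ -6.4809e-5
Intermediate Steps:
1/(74787 + T) = 1/(74787 - 90217) = 1/(-15430) = -1/15430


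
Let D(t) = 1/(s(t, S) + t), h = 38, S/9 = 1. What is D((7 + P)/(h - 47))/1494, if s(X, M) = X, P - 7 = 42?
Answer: -1/18592 ≈ -5.3787e-5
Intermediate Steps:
P = 49 (P = 7 + 42 = 49)
S = 9 (S = 9*1 = 9)
D(t) = 1/(2*t) (D(t) = 1/(t + t) = 1/(2*t))
D((7 + P)/(h - 47))/1494 = (1/(2*(((7 + 49)/(38 - 47)))))/1494 = (1/(2*((56/(-9)))))*(1/1494) = (1/(2*((56*(-1/9)))))*(1/1494) = (1/(2*(-56/9)))*(1/1494) = ((1/2)*(-9/56))*(1/1494) = -9/112*1/1494 = -1/18592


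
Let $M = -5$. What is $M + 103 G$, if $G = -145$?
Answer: $-14940$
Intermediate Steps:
$M + 103 G = -5 + 103 \left(-145\right) = -5 - 14935 = -14940$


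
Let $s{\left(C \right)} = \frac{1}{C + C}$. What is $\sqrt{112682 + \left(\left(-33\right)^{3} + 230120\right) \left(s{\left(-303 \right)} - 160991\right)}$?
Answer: $\frac{i \sqrt{11480386036162254}}{606} \approx 1.7681 \cdot 10^{5} i$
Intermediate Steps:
$s{\left(C \right)} = \frac{1}{2 C}$
$\sqrt{112682 + \left(\left(-33\right)^{3} + 230120\right) \left(s{\left(-303 \right)} - 160991\right)} = \sqrt{112682 + \left(\left(-33\right)^{3} + 230120\right) \left(\frac{1}{2 \left(-303\right)} - 160991\right)} = \sqrt{112682 + \left(-35937 + 230120\right) \left(\frac{1}{2} \left(- \frac{1}{303}\right) - 160991\right)} = \sqrt{112682 + 194183 \left(- \frac{1}{606} - 160991\right)} = \sqrt{112682 + 194183 \left(- \frac{97560547}{606}\right)} = \sqrt{112682 - \frac{18944599698101}{606}} = \sqrt{- \frac{18944531412809}{606}} = \frac{i \sqrt{11480386036162254}}{606}$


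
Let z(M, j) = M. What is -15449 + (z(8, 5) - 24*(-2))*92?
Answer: -10297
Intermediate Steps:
-15449 + (z(8, 5) - 24*(-2))*92 = -15449 + (8 - 24*(-2))*92 = -15449 + (8 + 48)*92 = -15449 + 56*92 = -15449 + 5152 = -10297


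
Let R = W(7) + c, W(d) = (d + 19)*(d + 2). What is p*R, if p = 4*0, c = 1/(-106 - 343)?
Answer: 0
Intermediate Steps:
c = -1/449 (c = 1/(-449) = -1/449 ≈ -0.0022272)
W(d) = (2 + d)*(19 + d) (W(d) = (19 + d)*(2 + d) = (2 + d)*(19 + d))
p = 0
R = 105065/449 (R = (38 + 7² + 21*7) - 1/449 = (38 + 49 + 147) - 1/449 = 234 - 1/449 = 105065/449 ≈ 234.00)
p*R = 0*(105065/449) = 0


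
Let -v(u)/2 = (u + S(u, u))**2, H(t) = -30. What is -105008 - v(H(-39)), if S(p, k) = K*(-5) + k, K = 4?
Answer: -92208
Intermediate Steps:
S(p, k) = -20 + k (S(p, k) = 4*(-5) + k = -20 + k)
v(u) = -2*(-20 + 2*u)**2 (v(u) = -2*(u + (-20 + u))**2 = -2*(-20 + 2*u)**2)
-105008 - v(H(-39)) = -105008 - (-8)*(-10 - 30)**2 = -105008 - (-8)*(-40)**2 = -105008 - (-8)*1600 = -105008 - 1*(-12800) = -105008 + 12800 = -92208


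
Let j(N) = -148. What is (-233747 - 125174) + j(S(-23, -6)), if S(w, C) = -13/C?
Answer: -359069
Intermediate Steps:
(-233747 - 125174) + j(S(-23, -6)) = (-233747 - 125174) - 148 = -358921 - 148 = -359069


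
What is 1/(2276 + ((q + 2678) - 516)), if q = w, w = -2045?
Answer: 1/2393 ≈ 0.00041789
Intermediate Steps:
q = -2045
1/(2276 + ((q + 2678) - 516)) = 1/(2276 + ((-2045 + 2678) - 516)) = 1/(2276 + (633 - 516)) = 1/(2276 + 117) = 1/2393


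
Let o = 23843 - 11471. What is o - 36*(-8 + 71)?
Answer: 10104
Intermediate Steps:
o = 12372
o - 36*(-8 + 71) = 12372 - 36*(-8 + 71) = 12372 - 36*63 = 12372 - 1*2268 = 12372 - 2268 = 10104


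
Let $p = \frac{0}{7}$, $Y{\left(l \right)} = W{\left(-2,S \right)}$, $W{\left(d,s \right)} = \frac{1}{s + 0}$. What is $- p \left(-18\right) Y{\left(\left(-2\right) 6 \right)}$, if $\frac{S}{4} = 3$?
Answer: $0$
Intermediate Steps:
$S = 12$ ($S = 4 \cdot 3 = 12$)
$W{\left(d,s \right)} = \frac{1}{s}$
$Y{\left(l \right)} = \frac{1}{12}$
$p = 0$ ($p = 0 \cdot \frac{1}{7} = 0$)
$- p \left(-18\right) Y{\left(\left(-2\right) 6 \right)} = \left(-1\right) 0 \left(-18\right) \frac{1}{12} = 0 \left(-18\right) \frac{1}{12} = 0 \cdot \frac{1}{12} = 0$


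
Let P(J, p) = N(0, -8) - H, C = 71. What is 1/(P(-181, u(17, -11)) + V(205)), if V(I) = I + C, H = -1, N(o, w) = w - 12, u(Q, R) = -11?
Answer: 1/257 ≈ 0.0038911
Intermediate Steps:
N(o, w) = -12 + w
P(J, p) = -19 (P(J, p) = (-12 - 8) - 1*(-1) = -20 + 1 = -19)
V(I) = 71 + I (V(I) = I + 71 = 71 + I)
1/(P(-181, u(17, -11)) + V(205)) = 1/(-19 + (71 + 205)) = 1/(-19 + 276) = 1/257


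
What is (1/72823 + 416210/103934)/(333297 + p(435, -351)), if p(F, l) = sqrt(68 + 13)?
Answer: 7577441191/630680420131173 ≈ 1.2015e-5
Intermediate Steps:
p(F, l) = 9 (p(F, l) = sqrt(81) = 9)
(1/72823 + 416210/103934)/(333297 + p(435, -351)) = (1/72823 + 416210/103934)/(333297 + 9) = (1/72823 + 416210*(1/103934))/333306 = (1/72823 + 208105/51967)*(1/333306) = (15154882382/3784392841)*(1/333306) = 7577441191/630680420131173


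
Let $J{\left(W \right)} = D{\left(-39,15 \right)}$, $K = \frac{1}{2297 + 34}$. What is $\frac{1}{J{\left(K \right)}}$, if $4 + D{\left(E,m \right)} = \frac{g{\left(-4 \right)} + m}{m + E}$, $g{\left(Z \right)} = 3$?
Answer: $- \frac{4}{19} \approx -0.21053$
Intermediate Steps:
$D{\left(E,m \right)} = -4 + \frac{3 + m}{E + m}$ ($D{\left(E,m \right)} = -4 + \frac{3 + m}{m + E} = -4 + \frac{3 + m}{E + m}$)
$K = \frac{1}{2331} \approx 0.000429$
$J{\left(W \right)} = - \frac{19}{4}$ ($J{\left(W \right)} = \frac{3 - -156 - 45}{-39 + 15} = \frac{3 + 156 - 45}{-24} = \left(- \frac{1}{24}\right) 114 = - \frac{19}{4}$)
$\frac{1}{J{\left(K \right)}} = \frac{1}{- \frac{19}{4}} = - \frac{4}{19}$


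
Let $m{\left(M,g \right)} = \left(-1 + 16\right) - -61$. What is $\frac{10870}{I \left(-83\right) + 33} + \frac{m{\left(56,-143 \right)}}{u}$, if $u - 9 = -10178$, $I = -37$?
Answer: $\frac{55150563}{15782288} \approx 3.4945$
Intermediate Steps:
$m{\left(M,g \right)} = 76$ ($m{\left(M,g \right)} = 15 + 61 = 76$)
$u = -10169$ ($u = 9 - 10178 = -10169$)
$\frac{10870}{I \left(-83\right) + 33} + \frac{m{\left(56,-143 \right)}}{u} = \frac{10870}{\left(-37\right) \left(-83\right) + 33} + \frac{76}{-10169} = \frac{10870}{3071 + 33} + 76 \left(- \frac{1}{10169}\right) = \frac{10870}{3104} - \frac{76}{10169} = 10870 \cdot \frac{1}{3104} - \frac{76}{10169} = \frac{5435}{1552} - \frac{76}{10169} = \frac{55150563}{15782288}$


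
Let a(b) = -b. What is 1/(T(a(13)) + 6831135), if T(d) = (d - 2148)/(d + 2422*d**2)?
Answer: 409305/2796017709014 ≈ 1.4639e-7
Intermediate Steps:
T(d) = (-2148 + d)/(d + 2422*d**2)
1/(T(a(13)) + 6831135) = 1/((-2148 - 1*13)/(((-1*13))*(1 + 2422*(-1*13))) + 6831135) = 1/((-2148 - 13)/((-13)*(1 + 2422*(-13))) + 6831135) = 1/(-1/13*(-2161)/(1 - 31486) + 6831135) = 1/(-1/13*(-2161)/(-31485) + 6831135) = 1/(-1/13*(-1/31485)*(-2161) + 6831135) = 1/(-2161/409305 + 6831135) = 1/(2796017709014/409305) = 409305/2796017709014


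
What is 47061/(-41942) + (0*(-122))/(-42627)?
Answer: -47061/41942 ≈ -1.1220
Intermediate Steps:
47061/(-41942) + (0*(-122))/(-42627) = 47061*(-1/41942) + 0*(-1/42627) = -47061/41942 + 0 = -47061/41942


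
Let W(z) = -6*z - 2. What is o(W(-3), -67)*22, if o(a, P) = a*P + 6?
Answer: -23452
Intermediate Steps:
W(z) = -2 - 6*z
o(a, P) = 6 + P*a (o(a, P) = P*a + 6 = 6 + P*a)
o(W(-3), -67)*22 = (6 - 67*(-2 - 6*(-3)))*22 = (6 - 67*(-2 + 18))*22 = (6 - 67*16)*22 = (6 - 1072)*22 = -1066*22 = -23452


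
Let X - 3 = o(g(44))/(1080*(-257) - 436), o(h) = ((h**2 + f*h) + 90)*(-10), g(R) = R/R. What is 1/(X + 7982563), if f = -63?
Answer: 69499/554780354504 ≈ 1.2527e-7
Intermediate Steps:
g(R) = 1
o(h) = -900 - 10*h**2 + 630*h (o(h) = ((h**2 - 63*h) + 90)*(-10) = (90 + h**2 - 63*h)*(-10) = -900 - 10*h**2 + 630*h)
X = 208567/69499 (X = 3 + (-900 - 10*1**2 + 630*1)/(1080*(-257) - 436) = 3 + (-900 - 10*1 + 630)/(-277560 - 436) = 3 + (-900 - 10 + 630)/(-277996) = 3 - 280*(-1/277996) = 3 + 70/69499 = 208567/69499 ≈ 3.0010)
1/(X + 7982563) = 1/(208567/69499 + 7982563) = 1/(554780354504/69499) = 69499/554780354504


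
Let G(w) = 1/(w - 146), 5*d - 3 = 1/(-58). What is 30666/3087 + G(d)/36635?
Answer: 3158164619516/317917379661 ≈ 9.9339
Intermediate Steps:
d = 173/290 (d = ⅗ + (⅕)/(-58) = ⅗ + (⅕)*(-1/58) = ⅗ - 1/290 = 173/290 ≈ 0.59655)
G(w) = 1/(-146 + w)
30666/3087 + G(d)/36635 = 30666/3087 + 1/((-146 + 173/290)*36635) = 30666*(1/3087) + (1/36635)/(-42167/290) = 10222/1029 - 290/42167*1/36635 = 10222/1029 - 58/308957609 = 3158164619516/317917379661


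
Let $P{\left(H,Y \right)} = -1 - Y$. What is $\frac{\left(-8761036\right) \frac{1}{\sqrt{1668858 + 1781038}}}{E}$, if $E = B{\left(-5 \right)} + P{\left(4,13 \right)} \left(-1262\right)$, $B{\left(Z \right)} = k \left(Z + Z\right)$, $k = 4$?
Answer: $- \frac{2190259 \sqrt{862474}}{7601845836} \approx -0.26758$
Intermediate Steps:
$B{\left(Z \right)} = 8 Z$ ($B{\left(Z \right)} = 4 \left(Z + Z\right) = 4 \cdot 2 Z = 8 Z$)
$E = 17628$ ($E = 8 \left(-5\right) + \left(-1 - 13\right) \left(-1262\right) = -40 + \left(-1 - 13\right) \left(-1262\right) = -40 - -17668 = -40 + 17668 = 17628$)
$\frac{\left(-8761036\right) \frac{1}{\sqrt{1668858 + 1781038}}}{E} = \frac{\left(-8761036\right) \frac{1}{\sqrt{1668858 + 1781038}}}{17628} = - \frac{8761036}{\sqrt{3449896}} \cdot \frac{1}{17628} = - \frac{8761036}{2 \sqrt{862474}} \cdot \frac{1}{17628} = - 8761036 \frac{\sqrt{862474}}{1724948} \cdot \frac{1}{17628} = - \frac{2190259 \sqrt{862474}}{431237} \cdot \frac{1}{17628} = - \frac{2190259 \sqrt{862474}}{7601845836}$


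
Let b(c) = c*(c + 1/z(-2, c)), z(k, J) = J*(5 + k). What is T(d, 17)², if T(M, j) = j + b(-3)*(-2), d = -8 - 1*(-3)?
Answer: 25/9 ≈ 2.7778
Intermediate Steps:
b(c) = c*(c + 1/(3*c)) (b(c) = c*(c + 1/(c*(5 - 2))) = c*(c + 1/(c*3)) = c*(c + 1/(3*c)))
d = -5 (d = -8 + 3 = -5)
T(M, j) = -56/3 + j (T(M, j) = j + (⅓ + (-3)²)*(-2) = j + (⅓ + 9)*(-2) = j + (28/3)*(-2) = j - 56/3 = -56/3 + j)
T(d, 17)² = (-56/3 + 17)² = (-5/3)² = 25/9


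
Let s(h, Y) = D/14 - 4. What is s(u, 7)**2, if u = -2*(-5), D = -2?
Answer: 841/49 ≈ 17.163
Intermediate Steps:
u = 10
s(h, Y) = -29/7 (s(h, Y) = -2/14 - 4 = -2*1/14 - 4 = -1/7 - 4 = -29/7)
s(u, 7)**2 = (-29/7)**2 = 841/49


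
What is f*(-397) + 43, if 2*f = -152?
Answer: 30215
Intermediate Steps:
f = -76 (f = (½)*(-152) = -76)
f*(-397) + 43 = -76*(-397) + 43 = 30172 + 43 = 30215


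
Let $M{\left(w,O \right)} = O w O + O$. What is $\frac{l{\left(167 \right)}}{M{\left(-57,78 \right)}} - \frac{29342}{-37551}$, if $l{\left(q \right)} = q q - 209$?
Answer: $\frac{101486146}{144658969} \approx 0.70155$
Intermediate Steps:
$l{\left(q \right)} = -209 + q^{2}$ ($l{\left(q \right)} = q^{2} - 209 = -209 + q^{2}$)
$M{\left(w,O \right)} = O + w O^{2}$ ($M{\left(w,O \right)} = w O^{2} + O = O + w O^{2}$)
$\frac{l{\left(167 \right)}}{M{\left(-57,78 \right)}} - \frac{29342}{-37551} = \frac{-209 + 167^{2}}{78 \left(1 + 78 \left(-57\right)\right)} - \frac{29342}{-37551} = \frac{-209 + 27889}{78 \left(1 - 4446\right)} - - \frac{29342}{37551} = \frac{27680}{78 \left(-4445\right)} + \frac{29342}{37551} = \frac{27680}{-346710} + \frac{29342}{37551} = 27680 \left(- \frac{1}{346710}\right) + \frac{29342}{37551} = - \frac{2768}{34671} + \frac{29342}{37551} = \frac{101486146}{144658969}$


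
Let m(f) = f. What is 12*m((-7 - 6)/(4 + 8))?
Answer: -13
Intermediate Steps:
12*m((-7 - 6)/(4 + 8)) = 12*((-7 - 6)/(4 + 8)) = 12*(-13/12) = -13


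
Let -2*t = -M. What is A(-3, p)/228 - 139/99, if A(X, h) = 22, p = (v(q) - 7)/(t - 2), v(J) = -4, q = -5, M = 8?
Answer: -4919/3762 ≈ -1.3075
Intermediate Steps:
t = 4 (t = -(-1)*8/2 = -½*(-8) = 4)
p = -11/2 (p = (-4 - 7)/(4 - 2) = -11/2 ≈ -5.5000)
A(-3, p)/228 - 139/99 = 22/228 - 139/99 = 22*(1/228) - 139*1/99 = 11/114 - 139/99 = -4919/3762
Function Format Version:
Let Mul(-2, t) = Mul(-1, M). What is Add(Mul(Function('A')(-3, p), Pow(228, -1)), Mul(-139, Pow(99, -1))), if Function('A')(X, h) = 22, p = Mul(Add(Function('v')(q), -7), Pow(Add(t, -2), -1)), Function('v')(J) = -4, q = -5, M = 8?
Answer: Rational(-4919, 3762) ≈ -1.3075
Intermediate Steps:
t = 4 (t = Mul(Rational(-1, 2), Mul(-1, 8)) = Mul(Rational(-1, 2), -8) = 4)
p = Rational(-11, 2) (p = Mul(Add(-4, -7), Pow(Add(4, -2), -1)) = Mul(-11, Pow(2, -1)) = Mul(-11, Rational(1, 2)) = Rational(-11, 2) ≈ -5.5000)
Add(Mul(Function('A')(-3, p), Pow(228, -1)), Mul(-139, Pow(99, -1))) = Add(Mul(22, Pow(228, -1)), Mul(-139, Pow(99, -1))) = Add(Mul(22, Rational(1, 228)), Mul(-139, Rational(1, 99))) = Add(Rational(11, 114), Rational(-139, 99)) = Rational(-4919, 3762)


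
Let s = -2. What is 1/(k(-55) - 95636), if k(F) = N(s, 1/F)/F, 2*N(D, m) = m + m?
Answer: -3025/289298899 ≈ -1.0456e-5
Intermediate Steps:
N(D, m) = m (N(D, m) = (m + m)/2 = (2*m)/2 = m)
k(F) = F⁻² (k(F) = 1/(F*F) = F⁻²)
1/(k(-55) - 95636) = 1/((-55)⁻² - 95636) = 1/(1/3025 - 95636) = 1/(-289298899/3025) = -3025/289298899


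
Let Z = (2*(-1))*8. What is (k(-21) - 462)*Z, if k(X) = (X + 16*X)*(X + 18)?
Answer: -9744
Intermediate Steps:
Z = -16 (Z = -2*8 = -16)
k(X) = 17*X*(18 + X) (k(X) = (17*X)*(18 + X) = 17*X*(18 + X))
(k(-21) - 462)*Z = (17*(-21)*(18 - 21) - 462)*(-16) = (17*(-21)*(-3) - 462)*(-16) = (1071 - 462)*(-16) = 609*(-16) = -9744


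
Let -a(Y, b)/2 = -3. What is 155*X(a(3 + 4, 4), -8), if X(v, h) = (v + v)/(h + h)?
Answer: -465/4 ≈ -116.25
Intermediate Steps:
a(Y, b) = 6 (a(Y, b) = -2*(-3) = 6)
X(v, h) = v/h (X(v, h) = (2*v)/((2*h)) = (2*v)*(1/(2*h)) = v/h)
155*X(a(3 + 4, 4), -8) = 155*(6/(-8)) = 155*(6*(-⅛)) = 155*(-¾) = -465/4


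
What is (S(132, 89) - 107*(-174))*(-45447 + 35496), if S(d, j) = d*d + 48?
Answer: -359131590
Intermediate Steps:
S(d, j) = 48 + d² (S(d, j) = d² + 48 = 48 + d²)
(S(132, 89) - 107*(-174))*(-45447 + 35496) = ((48 + 132²) - 107*(-174))*(-45447 + 35496) = ((48 + 17424) + 18618)*(-9951) = (17472 + 18618)*(-9951) = 36090*(-9951) = -359131590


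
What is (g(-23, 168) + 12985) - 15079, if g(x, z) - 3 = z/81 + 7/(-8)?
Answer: -451397/216 ≈ -2089.8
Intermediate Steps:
g(x, z) = 17/8 + z/81 (g(x, z) = 3 + (z/81 + 7/(-8)) = 3 + (z*(1/81) + 7*(-⅛)) = 3 + (z/81 - 7/8) = 3 + (-7/8 + z/81) = 17/8 + z/81)
(g(-23, 168) + 12985) - 15079 = ((17/8 + (1/81)*168) + 12985) - 15079 = ((17/8 + 56/27) + 12985) - 15079 = (907/216 + 12985) - 15079 = 2805667/216 - 15079 = -451397/216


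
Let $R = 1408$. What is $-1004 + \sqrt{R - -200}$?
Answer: $-1004 + 2 \sqrt{402} \approx -963.9$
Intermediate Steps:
$-1004 + \sqrt{R - -200} = -1004 + \sqrt{1408 - -200} = -1004 + \sqrt{1408 + 200} = -1004 + \sqrt{1608} = -1004 + 2 \sqrt{402}$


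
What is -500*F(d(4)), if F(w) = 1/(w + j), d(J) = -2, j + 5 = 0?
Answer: 500/7 ≈ 71.429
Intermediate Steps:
j = -5 (j = -5 + 0 = -5)
F(w) = 1/(-5 + w) (F(w) = 1/(w - 5) = 1/(-5 + w))
-500*F(d(4)) = -500/(-5 - 2) = -500/(-7) = -500*(-⅐) = 500/7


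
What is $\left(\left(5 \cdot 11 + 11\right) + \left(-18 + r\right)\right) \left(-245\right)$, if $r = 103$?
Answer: $-36995$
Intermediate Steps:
$\left(\left(5 \cdot 11 + 11\right) + \left(-18 + r\right)\right) \left(-245\right) = \left(\left(5 \cdot 11 + 11\right) + \left(-18 + 103\right)\right) \left(-245\right) = \left(\left(55 + 11\right) + 85\right) \left(-245\right) = \left(66 + 85\right) \left(-245\right) = 151 \left(-245\right) = -36995$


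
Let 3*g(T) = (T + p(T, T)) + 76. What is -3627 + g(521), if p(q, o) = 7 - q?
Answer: -10798/3 ≈ -3599.3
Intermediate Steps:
g(T) = 83/3 (g(T) = ((T + (7 - T)) + 76)/3 = (7 + 76)/3 = (⅓)*83 = 83/3)
-3627 + g(521) = -3627 + 83/3 = -10798/3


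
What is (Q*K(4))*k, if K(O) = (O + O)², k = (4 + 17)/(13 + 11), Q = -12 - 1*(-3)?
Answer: -504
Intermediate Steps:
Q = -9 (Q = -12 + 3 = -9)
k = 7/8 (k = 21/24 = 21*(1/24) = 7/8 ≈ 0.87500)
K(O) = 4*O² (K(O) = (2*O)² = 4*O²)
(Q*K(4))*k = -36*4²*(7/8) = -36*16*(7/8) = -9*64*(7/8) = -576*7/8 = -504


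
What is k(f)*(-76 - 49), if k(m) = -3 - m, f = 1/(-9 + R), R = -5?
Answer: 5125/14 ≈ 366.07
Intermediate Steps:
f = -1/14 (f = 1/(-9 - 5) = 1/(-14) = -1/14 ≈ -0.071429)
k(f)*(-76 - 49) = (-3 - 1*(-1/14))*(-76 - 49) = (-3 + 1/14)*(-125) = -41/14*(-125) = 5125/14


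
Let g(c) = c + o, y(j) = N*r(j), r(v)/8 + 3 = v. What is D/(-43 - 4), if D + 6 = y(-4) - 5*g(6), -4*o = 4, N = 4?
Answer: 255/47 ≈ 5.4255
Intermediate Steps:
r(v) = -24 + 8*v
o = -1 (o = -¼*4 = -1)
y(j) = -96 + 32*j (y(j) = 4*(-24 + 8*j) = -96 + 32*j)
g(c) = -1 + c (g(c) = c - 1 = -1 + c)
D = -255 (D = -6 + ((-96 + 32*(-4)) - 5*(-1 + 6)) = -6 + ((-96 - 128) - 5*5) = -6 + (-224 - 25) = -6 - 249 = -255)
D/(-43 - 4) = -255/(-43 - 4) = -255/(-47) = -255*(-1/47) = 255/47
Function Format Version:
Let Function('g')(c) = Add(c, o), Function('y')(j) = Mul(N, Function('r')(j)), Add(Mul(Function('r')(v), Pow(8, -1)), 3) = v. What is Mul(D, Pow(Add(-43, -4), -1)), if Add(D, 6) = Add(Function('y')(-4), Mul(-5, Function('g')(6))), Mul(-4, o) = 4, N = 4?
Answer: Rational(255, 47) ≈ 5.4255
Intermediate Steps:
Function('r')(v) = Add(-24, Mul(8, v))
o = -1 (o = Mul(Rational(-1, 4), 4) = -1)
Function('y')(j) = Add(-96, Mul(32, j)) (Function('y')(j) = Mul(4, Add(-24, Mul(8, j))) = Add(-96, Mul(32, j)))
Function('g')(c) = Add(-1, c) (Function('g')(c) = Add(c, -1) = Add(-1, c))
D = -255 (D = Add(-6, Add(Add(-96, Mul(32, -4)), Mul(-5, Add(-1, 6)))) = Add(-6, Add(Add(-96, -128), Mul(-5, 5))) = Add(-6, Add(-224, -25)) = Add(-6, -249) = -255)
Mul(D, Pow(Add(-43, -4), -1)) = Mul(-255, Pow(Add(-43, -4), -1)) = Mul(-255, Pow(-47, -1)) = Mul(-255, Rational(-1, 47)) = Rational(255, 47)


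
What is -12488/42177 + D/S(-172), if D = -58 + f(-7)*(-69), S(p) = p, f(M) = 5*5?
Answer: 73053655/7254444 ≈ 10.070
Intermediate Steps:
f(M) = 25
D = -1783 (D = -58 + 25*(-69) = -58 - 1725 = -1783)
-12488/42177 + D/S(-172) = -12488/42177 - 1783/(-172) = -12488*1/42177 - 1783*(-1/172) = -12488/42177 + 1783/172 = 73053655/7254444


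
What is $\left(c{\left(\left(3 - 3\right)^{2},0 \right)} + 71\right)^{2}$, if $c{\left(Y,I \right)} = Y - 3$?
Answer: $4624$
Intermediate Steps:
$c{\left(Y,I \right)} = -3 + Y$ ($c{\left(Y,I \right)} = Y - 3 = -3 + Y$)
$\left(c{\left(\left(3 - 3\right)^{2},0 \right)} + 71\right)^{2} = \left(\left(-3 + \left(3 - 3\right)^{2}\right) + 71\right)^{2} = \left(\left(-3 + 0^{2}\right) + 71\right)^{2} = \left(\left(-3 + 0\right) + 71\right)^{2} = \left(-3 + 71\right)^{2} = 68^{2} = 4624$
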